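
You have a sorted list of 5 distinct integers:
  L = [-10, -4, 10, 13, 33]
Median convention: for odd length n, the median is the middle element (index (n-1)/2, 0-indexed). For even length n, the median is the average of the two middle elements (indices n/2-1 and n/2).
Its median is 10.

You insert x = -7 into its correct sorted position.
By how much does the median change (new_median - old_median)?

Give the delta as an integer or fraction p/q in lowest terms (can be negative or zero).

Answer: -7

Derivation:
Old median = 10
After inserting x = -7: new sorted = [-10, -7, -4, 10, 13, 33]
New median = 3
Delta = 3 - 10 = -7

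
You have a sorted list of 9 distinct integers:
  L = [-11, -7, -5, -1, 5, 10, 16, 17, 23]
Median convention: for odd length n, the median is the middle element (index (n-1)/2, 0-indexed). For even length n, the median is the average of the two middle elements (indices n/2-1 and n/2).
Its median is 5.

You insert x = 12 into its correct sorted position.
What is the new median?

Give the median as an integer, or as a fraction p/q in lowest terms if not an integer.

Answer: 15/2

Derivation:
Old list (sorted, length 9): [-11, -7, -5, -1, 5, 10, 16, 17, 23]
Old median = 5
Insert x = 12
Old length odd (9). Middle was index 4 = 5.
New length even (10). New median = avg of two middle elements.
x = 12: 6 elements are < x, 3 elements are > x.
New sorted list: [-11, -7, -5, -1, 5, 10, 12, 16, 17, 23]
New median = 15/2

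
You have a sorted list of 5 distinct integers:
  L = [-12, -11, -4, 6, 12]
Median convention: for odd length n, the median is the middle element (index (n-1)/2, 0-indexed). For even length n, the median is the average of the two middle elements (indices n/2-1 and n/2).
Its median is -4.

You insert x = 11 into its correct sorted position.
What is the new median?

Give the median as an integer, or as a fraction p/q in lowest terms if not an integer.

Answer: 1

Derivation:
Old list (sorted, length 5): [-12, -11, -4, 6, 12]
Old median = -4
Insert x = 11
Old length odd (5). Middle was index 2 = -4.
New length even (6). New median = avg of two middle elements.
x = 11: 4 elements are < x, 1 elements are > x.
New sorted list: [-12, -11, -4, 6, 11, 12]
New median = 1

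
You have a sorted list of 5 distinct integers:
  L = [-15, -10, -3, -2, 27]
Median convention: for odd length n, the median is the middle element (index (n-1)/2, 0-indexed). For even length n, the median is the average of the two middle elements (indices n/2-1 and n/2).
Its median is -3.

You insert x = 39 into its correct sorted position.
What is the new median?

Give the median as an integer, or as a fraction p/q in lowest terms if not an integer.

Answer: -5/2

Derivation:
Old list (sorted, length 5): [-15, -10, -3, -2, 27]
Old median = -3
Insert x = 39
Old length odd (5). Middle was index 2 = -3.
New length even (6). New median = avg of two middle elements.
x = 39: 5 elements are < x, 0 elements are > x.
New sorted list: [-15, -10, -3, -2, 27, 39]
New median = -5/2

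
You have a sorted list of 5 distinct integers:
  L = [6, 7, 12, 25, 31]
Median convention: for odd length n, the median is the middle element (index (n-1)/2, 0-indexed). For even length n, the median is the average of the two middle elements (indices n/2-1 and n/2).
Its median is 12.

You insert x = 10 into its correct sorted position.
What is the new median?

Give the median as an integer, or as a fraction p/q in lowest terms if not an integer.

Answer: 11

Derivation:
Old list (sorted, length 5): [6, 7, 12, 25, 31]
Old median = 12
Insert x = 10
Old length odd (5). Middle was index 2 = 12.
New length even (6). New median = avg of two middle elements.
x = 10: 2 elements are < x, 3 elements are > x.
New sorted list: [6, 7, 10, 12, 25, 31]
New median = 11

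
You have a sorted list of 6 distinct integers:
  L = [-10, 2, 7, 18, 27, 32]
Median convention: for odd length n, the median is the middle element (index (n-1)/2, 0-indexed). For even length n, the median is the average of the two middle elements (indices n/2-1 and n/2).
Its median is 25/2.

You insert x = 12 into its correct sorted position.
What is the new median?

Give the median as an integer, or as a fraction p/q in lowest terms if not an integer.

Answer: 12

Derivation:
Old list (sorted, length 6): [-10, 2, 7, 18, 27, 32]
Old median = 25/2
Insert x = 12
Old length even (6). Middle pair: indices 2,3 = 7,18.
New length odd (7). New median = single middle element.
x = 12: 3 elements are < x, 3 elements are > x.
New sorted list: [-10, 2, 7, 12, 18, 27, 32]
New median = 12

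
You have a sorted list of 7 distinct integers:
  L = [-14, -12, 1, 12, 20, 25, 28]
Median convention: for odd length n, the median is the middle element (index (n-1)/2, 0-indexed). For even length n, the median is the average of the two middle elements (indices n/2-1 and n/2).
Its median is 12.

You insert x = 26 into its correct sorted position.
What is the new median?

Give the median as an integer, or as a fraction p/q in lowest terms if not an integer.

Old list (sorted, length 7): [-14, -12, 1, 12, 20, 25, 28]
Old median = 12
Insert x = 26
Old length odd (7). Middle was index 3 = 12.
New length even (8). New median = avg of two middle elements.
x = 26: 6 elements are < x, 1 elements are > x.
New sorted list: [-14, -12, 1, 12, 20, 25, 26, 28]
New median = 16

Answer: 16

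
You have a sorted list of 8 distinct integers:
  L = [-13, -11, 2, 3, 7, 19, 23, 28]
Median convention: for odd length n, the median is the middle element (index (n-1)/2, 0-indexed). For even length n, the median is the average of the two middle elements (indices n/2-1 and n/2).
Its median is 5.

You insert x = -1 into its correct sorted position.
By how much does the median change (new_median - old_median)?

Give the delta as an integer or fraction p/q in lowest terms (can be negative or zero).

Old median = 5
After inserting x = -1: new sorted = [-13, -11, -1, 2, 3, 7, 19, 23, 28]
New median = 3
Delta = 3 - 5 = -2

Answer: -2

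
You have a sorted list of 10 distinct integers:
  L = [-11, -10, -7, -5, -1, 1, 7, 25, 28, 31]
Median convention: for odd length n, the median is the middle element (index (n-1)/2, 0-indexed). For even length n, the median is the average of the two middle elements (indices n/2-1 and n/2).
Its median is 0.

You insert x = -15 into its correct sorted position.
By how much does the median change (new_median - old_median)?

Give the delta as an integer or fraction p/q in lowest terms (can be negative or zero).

Answer: -1

Derivation:
Old median = 0
After inserting x = -15: new sorted = [-15, -11, -10, -7, -5, -1, 1, 7, 25, 28, 31]
New median = -1
Delta = -1 - 0 = -1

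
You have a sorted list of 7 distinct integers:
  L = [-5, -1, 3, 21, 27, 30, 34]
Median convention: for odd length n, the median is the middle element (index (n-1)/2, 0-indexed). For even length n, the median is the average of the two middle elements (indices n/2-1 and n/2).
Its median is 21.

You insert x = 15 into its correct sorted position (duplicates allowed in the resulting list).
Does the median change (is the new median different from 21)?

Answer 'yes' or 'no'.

Answer: yes

Derivation:
Old median = 21
Insert x = 15
New median = 18
Changed? yes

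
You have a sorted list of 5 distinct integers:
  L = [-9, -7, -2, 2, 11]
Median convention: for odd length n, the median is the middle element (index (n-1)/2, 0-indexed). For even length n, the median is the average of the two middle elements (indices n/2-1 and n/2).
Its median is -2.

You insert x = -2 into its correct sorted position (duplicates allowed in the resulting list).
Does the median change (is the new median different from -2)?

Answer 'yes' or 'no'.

Old median = -2
Insert x = -2
New median = -2
Changed? no

Answer: no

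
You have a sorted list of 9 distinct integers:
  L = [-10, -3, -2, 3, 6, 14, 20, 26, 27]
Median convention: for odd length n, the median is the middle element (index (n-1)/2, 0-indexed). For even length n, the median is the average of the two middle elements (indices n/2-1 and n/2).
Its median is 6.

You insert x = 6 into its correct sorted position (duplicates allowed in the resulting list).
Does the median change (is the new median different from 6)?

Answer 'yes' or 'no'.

Old median = 6
Insert x = 6
New median = 6
Changed? no

Answer: no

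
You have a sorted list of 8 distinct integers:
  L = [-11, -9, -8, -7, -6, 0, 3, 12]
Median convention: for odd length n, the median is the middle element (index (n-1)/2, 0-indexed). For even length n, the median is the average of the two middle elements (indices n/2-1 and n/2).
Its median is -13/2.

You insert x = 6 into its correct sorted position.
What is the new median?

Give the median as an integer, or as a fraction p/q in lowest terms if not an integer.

Old list (sorted, length 8): [-11, -9, -8, -7, -6, 0, 3, 12]
Old median = -13/2
Insert x = 6
Old length even (8). Middle pair: indices 3,4 = -7,-6.
New length odd (9). New median = single middle element.
x = 6: 7 elements are < x, 1 elements are > x.
New sorted list: [-11, -9, -8, -7, -6, 0, 3, 6, 12]
New median = -6

Answer: -6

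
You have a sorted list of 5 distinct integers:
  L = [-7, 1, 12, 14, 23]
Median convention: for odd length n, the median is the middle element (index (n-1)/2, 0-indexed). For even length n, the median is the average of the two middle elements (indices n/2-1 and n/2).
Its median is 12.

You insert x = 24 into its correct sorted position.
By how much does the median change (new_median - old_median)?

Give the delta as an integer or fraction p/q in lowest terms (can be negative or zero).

Answer: 1

Derivation:
Old median = 12
After inserting x = 24: new sorted = [-7, 1, 12, 14, 23, 24]
New median = 13
Delta = 13 - 12 = 1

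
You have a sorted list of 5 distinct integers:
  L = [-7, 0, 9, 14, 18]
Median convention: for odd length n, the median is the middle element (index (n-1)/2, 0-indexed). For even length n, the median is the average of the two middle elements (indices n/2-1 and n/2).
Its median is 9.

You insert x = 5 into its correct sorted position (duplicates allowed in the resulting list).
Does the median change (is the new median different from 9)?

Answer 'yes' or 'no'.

Old median = 9
Insert x = 5
New median = 7
Changed? yes

Answer: yes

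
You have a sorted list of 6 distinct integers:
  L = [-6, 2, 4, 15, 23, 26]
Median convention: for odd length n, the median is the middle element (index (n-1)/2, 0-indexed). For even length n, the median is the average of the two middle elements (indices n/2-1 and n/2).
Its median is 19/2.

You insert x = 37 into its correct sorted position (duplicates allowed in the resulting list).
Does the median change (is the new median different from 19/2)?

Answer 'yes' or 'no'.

Old median = 19/2
Insert x = 37
New median = 15
Changed? yes

Answer: yes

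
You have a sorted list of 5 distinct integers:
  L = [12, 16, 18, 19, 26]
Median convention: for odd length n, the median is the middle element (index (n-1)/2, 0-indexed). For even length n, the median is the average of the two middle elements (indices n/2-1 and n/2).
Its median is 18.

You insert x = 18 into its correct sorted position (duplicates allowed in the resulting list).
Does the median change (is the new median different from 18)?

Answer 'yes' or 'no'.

Old median = 18
Insert x = 18
New median = 18
Changed? no

Answer: no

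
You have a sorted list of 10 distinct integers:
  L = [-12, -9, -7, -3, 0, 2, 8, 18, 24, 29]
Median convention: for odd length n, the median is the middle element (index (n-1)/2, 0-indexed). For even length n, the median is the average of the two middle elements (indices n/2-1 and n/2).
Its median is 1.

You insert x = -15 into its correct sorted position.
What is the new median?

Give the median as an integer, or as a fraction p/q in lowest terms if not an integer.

Old list (sorted, length 10): [-12, -9, -7, -3, 0, 2, 8, 18, 24, 29]
Old median = 1
Insert x = -15
Old length even (10). Middle pair: indices 4,5 = 0,2.
New length odd (11). New median = single middle element.
x = -15: 0 elements are < x, 10 elements are > x.
New sorted list: [-15, -12, -9, -7, -3, 0, 2, 8, 18, 24, 29]
New median = 0

Answer: 0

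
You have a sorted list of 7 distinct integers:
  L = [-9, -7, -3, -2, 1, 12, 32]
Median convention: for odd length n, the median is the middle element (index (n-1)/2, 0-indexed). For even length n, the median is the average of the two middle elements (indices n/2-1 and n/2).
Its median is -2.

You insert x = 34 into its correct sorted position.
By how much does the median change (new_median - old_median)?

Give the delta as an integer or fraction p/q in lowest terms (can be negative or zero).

Old median = -2
After inserting x = 34: new sorted = [-9, -7, -3, -2, 1, 12, 32, 34]
New median = -1/2
Delta = -1/2 - -2 = 3/2

Answer: 3/2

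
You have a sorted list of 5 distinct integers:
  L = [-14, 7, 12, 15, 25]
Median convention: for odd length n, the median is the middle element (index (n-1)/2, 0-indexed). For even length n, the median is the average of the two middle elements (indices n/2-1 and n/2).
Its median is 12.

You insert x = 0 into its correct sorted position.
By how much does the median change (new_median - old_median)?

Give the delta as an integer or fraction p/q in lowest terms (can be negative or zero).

Answer: -5/2

Derivation:
Old median = 12
After inserting x = 0: new sorted = [-14, 0, 7, 12, 15, 25]
New median = 19/2
Delta = 19/2 - 12 = -5/2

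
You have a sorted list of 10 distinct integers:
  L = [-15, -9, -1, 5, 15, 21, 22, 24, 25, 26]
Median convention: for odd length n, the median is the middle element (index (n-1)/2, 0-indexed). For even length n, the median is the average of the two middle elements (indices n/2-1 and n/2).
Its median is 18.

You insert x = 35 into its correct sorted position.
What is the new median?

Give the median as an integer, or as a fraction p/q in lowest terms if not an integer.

Answer: 21

Derivation:
Old list (sorted, length 10): [-15, -9, -1, 5, 15, 21, 22, 24, 25, 26]
Old median = 18
Insert x = 35
Old length even (10). Middle pair: indices 4,5 = 15,21.
New length odd (11). New median = single middle element.
x = 35: 10 elements are < x, 0 elements are > x.
New sorted list: [-15, -9, -1, 5, 15, 21, 22, 24, 25, 26, 35]
New median = 21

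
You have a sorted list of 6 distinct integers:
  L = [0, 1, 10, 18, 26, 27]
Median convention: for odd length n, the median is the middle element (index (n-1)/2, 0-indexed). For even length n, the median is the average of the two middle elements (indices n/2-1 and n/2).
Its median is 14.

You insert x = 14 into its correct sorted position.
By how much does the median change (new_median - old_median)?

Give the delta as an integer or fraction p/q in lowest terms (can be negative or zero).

Answer: 0

Derivation:
Old median = 14
After inserting x = 14: new sorted = [0, 1, 10, 14, 18, 26, 27]
New median = 14
Delta = 14 - 14 = 0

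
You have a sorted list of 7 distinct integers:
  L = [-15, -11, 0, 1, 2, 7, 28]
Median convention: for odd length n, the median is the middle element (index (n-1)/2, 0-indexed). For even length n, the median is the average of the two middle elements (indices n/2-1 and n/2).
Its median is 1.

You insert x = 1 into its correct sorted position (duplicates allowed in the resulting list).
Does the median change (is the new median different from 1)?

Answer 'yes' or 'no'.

Answer: no

Derivation:
Old median = 1
Insert x = 1
New median = 1
Changed? no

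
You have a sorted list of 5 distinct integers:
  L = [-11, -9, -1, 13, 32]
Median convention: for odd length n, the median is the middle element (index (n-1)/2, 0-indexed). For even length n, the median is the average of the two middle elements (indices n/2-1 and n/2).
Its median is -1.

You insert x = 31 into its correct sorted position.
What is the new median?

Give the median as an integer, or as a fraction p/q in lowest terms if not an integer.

Answer: 6

Derivation:
Old list (sorted, length 5): [-11, -9, -1, 13, 32]
Old median = -1
Insert x = 31
Old length odd (5). Middle was index 2 = -1.
New length even (6). New median = avg of two middle elements.
x = 31: 4 elements are < x, 1 elements are > x.
New sorted list: [-11, -9, -1, 13, 31, 32]
New median = 6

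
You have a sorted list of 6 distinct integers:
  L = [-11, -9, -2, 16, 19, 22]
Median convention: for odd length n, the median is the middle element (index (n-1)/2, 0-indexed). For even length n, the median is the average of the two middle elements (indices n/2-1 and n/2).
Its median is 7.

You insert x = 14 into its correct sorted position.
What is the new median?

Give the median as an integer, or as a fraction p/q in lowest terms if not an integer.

Old list (sorted, length 6): [-11, -9, -2, 16, 19, 22]
Old median = 7
Insert x = 14
Old length even (6). Middle pair: indices 2,3 = -2,16.
New length odd (7). New median = single middle element.
x = 14: 3 elements are < x, 3 elements are > x.
New sorted list: [-11, -9, -2, 14, 16, 19, 22]
New median = 14

Answer: 14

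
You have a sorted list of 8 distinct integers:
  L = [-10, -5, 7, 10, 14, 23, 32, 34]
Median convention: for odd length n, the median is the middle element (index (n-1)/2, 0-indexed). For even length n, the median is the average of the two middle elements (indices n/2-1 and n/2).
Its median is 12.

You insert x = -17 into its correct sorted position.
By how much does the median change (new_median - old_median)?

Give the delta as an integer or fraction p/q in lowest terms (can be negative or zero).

Answer: -2

Derivation:
Old median = 12
After inserting x = -17: new sorted = [-17, -10, -5, 7, 10, 14, 23, 32, 34]
New median = 10
Delta = 10 - 12 = -2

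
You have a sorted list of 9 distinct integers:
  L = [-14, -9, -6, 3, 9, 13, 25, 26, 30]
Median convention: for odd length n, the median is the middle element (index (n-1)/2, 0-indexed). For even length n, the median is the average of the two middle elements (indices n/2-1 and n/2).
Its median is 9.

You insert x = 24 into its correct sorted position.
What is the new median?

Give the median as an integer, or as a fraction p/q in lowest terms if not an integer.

Answer: 11

Derivation:
Old list (sorted, length 9): [-14, -9, -6, 3, 9, 13, 25, 26, 30]
Old median = 9
Insert x = 24
Old length odd (9). Middle was index 4 = 9.
New length even (10). New median = avg of two middle elements.
x = 24: 6 elements are < x, 3 elements are > x.
New sorted list: [-14, -9, -6, 3, 9, 13, 24, 25, 26, 30]
New median = 11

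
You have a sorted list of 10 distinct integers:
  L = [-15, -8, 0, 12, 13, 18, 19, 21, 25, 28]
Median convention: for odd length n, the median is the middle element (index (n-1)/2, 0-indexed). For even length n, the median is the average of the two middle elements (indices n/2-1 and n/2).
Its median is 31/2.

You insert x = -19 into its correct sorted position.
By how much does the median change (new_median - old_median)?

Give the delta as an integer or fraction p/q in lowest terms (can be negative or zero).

Answer: -5/2

Derivation:
Old median = 31/2
After inserting x = -19: new sorted = [-19, -15, -8, 0, 12, 13, 18, 19, 21, 25, 28]
New median = 13
Delta = 13 - 31/2 = -5/2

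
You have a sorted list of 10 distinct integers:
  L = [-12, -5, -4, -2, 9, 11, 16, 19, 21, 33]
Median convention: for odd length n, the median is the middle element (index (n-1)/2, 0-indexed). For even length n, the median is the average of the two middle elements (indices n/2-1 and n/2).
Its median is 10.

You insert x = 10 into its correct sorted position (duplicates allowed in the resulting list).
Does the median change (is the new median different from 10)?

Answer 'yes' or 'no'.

Answer: no

Derivation:
Old median = 10
Insert x = 10
New median = 10
Changed? no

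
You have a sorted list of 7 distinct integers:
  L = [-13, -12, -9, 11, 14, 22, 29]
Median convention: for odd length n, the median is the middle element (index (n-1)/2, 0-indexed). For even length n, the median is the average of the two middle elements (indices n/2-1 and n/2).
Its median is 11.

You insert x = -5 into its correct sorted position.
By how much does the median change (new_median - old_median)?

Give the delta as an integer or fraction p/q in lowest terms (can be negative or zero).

Answer: -8

Derivation:
Old median = 11
After inserting x = -5: new sorted = [-13, -12, -9, -5, 11, 14, 22, 29]
New median = 3
Delta = 3 - 11 = -8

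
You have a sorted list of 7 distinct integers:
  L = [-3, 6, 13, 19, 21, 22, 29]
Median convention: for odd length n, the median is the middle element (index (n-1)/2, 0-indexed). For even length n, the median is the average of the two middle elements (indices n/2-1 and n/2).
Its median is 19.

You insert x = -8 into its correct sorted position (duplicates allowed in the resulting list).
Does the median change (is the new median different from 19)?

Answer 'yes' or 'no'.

Old median = 19
Insert x = -8
New median = 16
Changed? yes

Answer: yes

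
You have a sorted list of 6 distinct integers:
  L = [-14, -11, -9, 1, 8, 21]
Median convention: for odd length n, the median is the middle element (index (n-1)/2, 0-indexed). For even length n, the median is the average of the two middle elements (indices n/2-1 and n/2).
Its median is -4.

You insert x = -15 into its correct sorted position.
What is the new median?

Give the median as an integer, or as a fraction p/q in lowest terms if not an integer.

Answer: -9

Derivation:
Old list (sorted, length 6): [-14, -11, -9, 1, 8, 21]
Old median = -4
Insert x = -15
Old length even (6). Middle pair: indices 2,3 = -9,1.
New length odd (7). New median = single middle element.
x = -15: 0 elements are < x, 6 elements are > x.
New sorted list: [-15, -14, -11, -9, 1, 8, 21]
New median = -9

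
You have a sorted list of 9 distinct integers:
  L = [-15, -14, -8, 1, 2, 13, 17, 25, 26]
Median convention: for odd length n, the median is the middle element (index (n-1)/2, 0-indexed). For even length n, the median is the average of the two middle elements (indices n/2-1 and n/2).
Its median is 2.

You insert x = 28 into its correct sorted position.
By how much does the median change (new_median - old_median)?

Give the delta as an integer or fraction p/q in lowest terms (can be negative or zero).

Old median = 2
After inserting x = 28: new sorted = [-15, -14, -8, 1, 2, 13, 17, 25, 26, 28]
New median = 15/2
Delta = 15/2 - 2 = 11/2

Answer: 11/2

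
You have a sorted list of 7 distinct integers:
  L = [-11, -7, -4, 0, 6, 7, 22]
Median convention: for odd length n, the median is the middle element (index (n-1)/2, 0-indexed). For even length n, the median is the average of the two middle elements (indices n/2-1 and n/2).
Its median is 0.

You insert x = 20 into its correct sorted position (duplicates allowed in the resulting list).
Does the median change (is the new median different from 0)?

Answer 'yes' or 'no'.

Answer: yes

Derivation:
Old median = 0
Insert x = 20
New median = 3
Changed? yes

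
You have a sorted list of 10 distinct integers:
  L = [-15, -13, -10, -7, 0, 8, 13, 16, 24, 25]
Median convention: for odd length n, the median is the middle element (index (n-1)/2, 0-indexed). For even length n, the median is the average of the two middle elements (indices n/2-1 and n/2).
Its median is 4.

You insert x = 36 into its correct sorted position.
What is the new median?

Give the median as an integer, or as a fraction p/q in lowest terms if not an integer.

Old list (sorted, length 10): [-15, -13, -10, -7, 0, 8, 13, 16, 24, 25]
Old median = 4
Insert x = 36
Old length even (10). Middle pair: indices 4,5 = 0,8.
New length odd (11). New median = single middle element.
x = 36: 10 elements are < x, 0 elements are > x.
New sorted list: [-15, -13, -10, -7, 0, 8, 13, 16, 24, 25, 36]
New median = 8

Answer: 8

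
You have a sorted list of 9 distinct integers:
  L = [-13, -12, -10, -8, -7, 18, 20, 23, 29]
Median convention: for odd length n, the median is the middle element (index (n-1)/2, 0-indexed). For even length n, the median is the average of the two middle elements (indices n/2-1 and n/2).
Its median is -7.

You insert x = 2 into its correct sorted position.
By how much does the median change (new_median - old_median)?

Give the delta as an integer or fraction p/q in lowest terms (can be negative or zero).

Old median = -7
After inserting x = 2: new sorted = [-13, -12, -10, -8, -7, 2, 18, 20, 23, 29]
New median = -5/2
Delta = -5/2 - -7 = 9/2

Answer: 9/2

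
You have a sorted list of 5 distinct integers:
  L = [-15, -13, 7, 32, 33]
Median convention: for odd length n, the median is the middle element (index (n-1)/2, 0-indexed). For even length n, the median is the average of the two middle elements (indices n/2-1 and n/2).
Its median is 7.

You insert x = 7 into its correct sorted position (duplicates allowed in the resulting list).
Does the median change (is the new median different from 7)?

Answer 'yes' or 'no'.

Old median = 7
Insert x = 7
New median = 7
Changed? no

Answer: no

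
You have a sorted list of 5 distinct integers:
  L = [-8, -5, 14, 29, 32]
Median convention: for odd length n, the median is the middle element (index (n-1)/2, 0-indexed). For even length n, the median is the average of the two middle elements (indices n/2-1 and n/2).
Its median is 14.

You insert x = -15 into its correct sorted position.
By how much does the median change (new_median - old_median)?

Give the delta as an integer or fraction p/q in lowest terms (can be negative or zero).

Answer: -19/2

Derivation:
Old median = 14
After inserting x = -15: new sorted = [-15, -8, -5, 14, 29, 32]
New median = 9/2
Delta = 9/2 - 14 = -19/2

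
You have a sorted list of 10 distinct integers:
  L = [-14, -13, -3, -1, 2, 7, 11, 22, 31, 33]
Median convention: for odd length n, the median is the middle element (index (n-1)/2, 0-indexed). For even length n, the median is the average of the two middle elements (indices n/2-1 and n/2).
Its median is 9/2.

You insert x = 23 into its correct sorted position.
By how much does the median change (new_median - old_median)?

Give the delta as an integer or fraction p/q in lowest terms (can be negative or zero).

Answer: 5/2

Derivation:
Old median = 9/2
After inserting x = 23: new sorted = [-14, -13, -3, -1, 2, 7, 11, 22, 23, 31, 33]
New median = 7
Delta = 7 - 9/2 = 5/2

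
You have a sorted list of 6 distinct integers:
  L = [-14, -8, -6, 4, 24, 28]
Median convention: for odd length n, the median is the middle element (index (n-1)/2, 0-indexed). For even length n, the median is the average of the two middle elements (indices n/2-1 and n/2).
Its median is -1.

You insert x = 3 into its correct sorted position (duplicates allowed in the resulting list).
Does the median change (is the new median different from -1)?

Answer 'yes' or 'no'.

Old median = -1
Insert x = 3
New median = 3
Changed? yes

Answer: yes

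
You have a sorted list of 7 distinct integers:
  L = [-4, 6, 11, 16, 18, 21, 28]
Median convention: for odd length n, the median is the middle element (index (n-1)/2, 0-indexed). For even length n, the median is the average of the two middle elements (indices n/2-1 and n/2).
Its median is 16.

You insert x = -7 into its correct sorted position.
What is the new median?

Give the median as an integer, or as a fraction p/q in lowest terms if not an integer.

Answer: 27/2

Derivation:
Old list (sorted, length 7): [-4, 6, 11, 16, 18, 21, 28]
Old median = 16
Insert x = -7
Old length odd (7). Middle was index 3 = 16.
New length even (8). New median = avg of two middle elements.
x = -7: 0 elements are < x, 7 elements are > x.
New sorted list: [-7, -4, 6, 11, 16, 18, 21, 28]
New median = 27/2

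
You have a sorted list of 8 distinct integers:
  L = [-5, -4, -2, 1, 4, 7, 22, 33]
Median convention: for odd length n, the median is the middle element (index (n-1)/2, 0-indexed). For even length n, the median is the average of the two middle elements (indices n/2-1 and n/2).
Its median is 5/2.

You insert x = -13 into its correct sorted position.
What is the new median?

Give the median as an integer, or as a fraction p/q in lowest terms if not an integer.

Old list (sorted, length 8): [-5, -4, -2, 1, 4, 7, 22, 33]
Old median = 5/2
Insert x = -13
Old length even (8). Middle pair: indices 3,4 = 1,4.
New length odd (9). New median = single middle element.
x = -13: 0 elements are < x, 8 elements are > x.
New sorted list: [-13, -5, -4, -2, 1, 4, 7, 22, 33]
New median = 1

Answer: 1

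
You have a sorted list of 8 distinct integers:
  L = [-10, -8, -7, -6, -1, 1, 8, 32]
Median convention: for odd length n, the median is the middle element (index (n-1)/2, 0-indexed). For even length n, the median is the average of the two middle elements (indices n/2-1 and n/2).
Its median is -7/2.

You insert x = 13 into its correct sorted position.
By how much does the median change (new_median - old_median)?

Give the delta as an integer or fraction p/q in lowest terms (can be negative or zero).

Old median = -7/2
After inserting x = 13: new sorted = [-10, -8, -7, -6, -1, 1, 8, 13, 32]
New median = -1
Delta = -1 - -7/2 = 5/2

Answer: 5/2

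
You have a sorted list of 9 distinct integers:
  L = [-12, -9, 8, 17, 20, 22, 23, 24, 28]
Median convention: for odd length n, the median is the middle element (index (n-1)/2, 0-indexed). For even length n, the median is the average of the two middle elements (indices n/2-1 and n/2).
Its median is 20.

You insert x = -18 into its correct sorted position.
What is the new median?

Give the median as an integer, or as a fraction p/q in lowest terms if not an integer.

Answer: 37/2

Derivation:
Old list (sorted, length 9): [-12, -9, 8, 17, 20, 22, 23, 24, 28]
Old median = 20
Insert x = -18
Old length odd (9). Middle was index 4 = 20.
New length even (10). New median = avg of two middle elements.
x = -18: 0 elements are < x, 9 elements are > x.
New sorted list: [-18, -12, -9, 8, 17, 20, 22, 23, 24, 28]
New median = 37/2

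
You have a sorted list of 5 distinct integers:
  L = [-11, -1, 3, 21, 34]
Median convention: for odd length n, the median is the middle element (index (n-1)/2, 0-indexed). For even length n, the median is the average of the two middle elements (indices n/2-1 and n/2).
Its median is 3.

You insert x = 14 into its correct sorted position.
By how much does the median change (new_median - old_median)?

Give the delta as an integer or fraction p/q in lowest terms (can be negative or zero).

Old median = 3
After inserting x = 14: new sorted = [-11, -1, 3, 14, 21, 34]
New median = 17/2
Delta = 17/2 - 3 = 11/2

Answer: 11/2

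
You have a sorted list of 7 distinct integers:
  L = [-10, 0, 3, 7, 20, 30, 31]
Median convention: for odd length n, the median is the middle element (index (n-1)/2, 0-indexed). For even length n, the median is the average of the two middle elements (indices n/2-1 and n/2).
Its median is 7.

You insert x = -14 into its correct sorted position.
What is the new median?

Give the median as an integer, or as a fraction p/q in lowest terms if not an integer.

Old list (sorted, length 7): [-10, 0, 3, 7, 20, 30, 31]
Old median = 7
Insert x = -14
Old length odd (7). Middle was index 3 = 7.
New length even (8). New median = avg of two middle elements.
x = -14: 0 elements are < x, 7 elements are > x.
New sorted list: [-14, -10, 0, 3, 7, 20, 30, 31]
New median = 5

Answer: 5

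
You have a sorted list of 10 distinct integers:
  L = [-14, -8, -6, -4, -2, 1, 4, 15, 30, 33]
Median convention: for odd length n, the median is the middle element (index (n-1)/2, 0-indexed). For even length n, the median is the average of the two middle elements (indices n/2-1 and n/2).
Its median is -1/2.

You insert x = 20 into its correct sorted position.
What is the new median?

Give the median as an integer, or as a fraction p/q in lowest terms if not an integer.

Old list (sorted, length 10): [-14, -8, -6, -4, -2, 1, 4, 15, 30, 33]
Old median = -1/2
Insert x = 20
Old length even (10). Middle pair: indices 4,5 = -2,1.
New length odd (11). New median = single middle element.
x = 20: 8 elements are < x, 2 elements are > x.
New sorted list: [-14, -8, -6, -4, -2, 1, 4, 15, 20, 30, 33]
New median = 1

Answer: 1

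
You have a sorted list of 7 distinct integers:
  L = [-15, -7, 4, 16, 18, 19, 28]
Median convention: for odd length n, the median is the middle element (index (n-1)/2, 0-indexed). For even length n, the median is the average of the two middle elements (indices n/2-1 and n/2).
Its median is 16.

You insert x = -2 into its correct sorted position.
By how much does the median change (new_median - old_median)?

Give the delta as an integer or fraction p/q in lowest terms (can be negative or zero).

Answer: -6

Derivation:
Old median = 16
After inserting x = -2: new sorted = [-15, -7, -2, 4, 16, 18, 19, 28]
New median = 10
Delta = 10 - 16 = -6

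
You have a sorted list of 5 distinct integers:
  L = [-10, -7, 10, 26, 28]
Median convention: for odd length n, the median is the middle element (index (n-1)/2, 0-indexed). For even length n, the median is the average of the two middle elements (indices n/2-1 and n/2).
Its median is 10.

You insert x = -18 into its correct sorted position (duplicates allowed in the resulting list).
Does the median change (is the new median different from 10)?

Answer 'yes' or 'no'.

Old median = 10
Insert x = -18
New median = 3/2
Changed? yes

Answer: yes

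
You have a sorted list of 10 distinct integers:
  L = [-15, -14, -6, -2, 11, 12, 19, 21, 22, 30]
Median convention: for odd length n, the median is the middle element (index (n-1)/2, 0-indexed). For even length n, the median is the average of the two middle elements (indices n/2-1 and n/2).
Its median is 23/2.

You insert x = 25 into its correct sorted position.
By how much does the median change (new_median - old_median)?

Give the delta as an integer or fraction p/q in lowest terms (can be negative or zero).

Old median = 23/2
After inserting x = 25: new sorted = [-15, -14, -6, -2, 11, 12, 19, 21, 22, 25, 30]
New median = 12
Delta = 12 - 23/2 = 1/2

Answer: 1/2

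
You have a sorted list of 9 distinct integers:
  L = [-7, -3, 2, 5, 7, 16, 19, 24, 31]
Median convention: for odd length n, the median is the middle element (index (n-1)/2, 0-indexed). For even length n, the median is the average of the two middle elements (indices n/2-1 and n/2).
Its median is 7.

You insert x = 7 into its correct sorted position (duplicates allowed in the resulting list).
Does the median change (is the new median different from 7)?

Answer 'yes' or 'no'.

Answer: no

Derivation:
Old median = 7
Insert x = 7
New median = 7
Changed? no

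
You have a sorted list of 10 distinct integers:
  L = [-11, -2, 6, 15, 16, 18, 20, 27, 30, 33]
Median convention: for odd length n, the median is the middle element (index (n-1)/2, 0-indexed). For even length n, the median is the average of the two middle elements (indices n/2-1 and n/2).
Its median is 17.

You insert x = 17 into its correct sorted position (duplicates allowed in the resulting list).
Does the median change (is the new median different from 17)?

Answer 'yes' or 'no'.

Old median = 17
Insert x = 17
New median = 17
Changed? no

Answer: no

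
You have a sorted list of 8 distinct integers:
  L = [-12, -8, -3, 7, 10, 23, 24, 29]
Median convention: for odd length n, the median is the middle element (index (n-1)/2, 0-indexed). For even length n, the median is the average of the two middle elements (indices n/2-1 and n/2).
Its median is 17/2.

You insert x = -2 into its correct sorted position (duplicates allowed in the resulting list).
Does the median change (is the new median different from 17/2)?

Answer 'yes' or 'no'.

Answer: yes

Derivation:
Old median = 17/2
Insert x = -2
New median = 7
Changed? yes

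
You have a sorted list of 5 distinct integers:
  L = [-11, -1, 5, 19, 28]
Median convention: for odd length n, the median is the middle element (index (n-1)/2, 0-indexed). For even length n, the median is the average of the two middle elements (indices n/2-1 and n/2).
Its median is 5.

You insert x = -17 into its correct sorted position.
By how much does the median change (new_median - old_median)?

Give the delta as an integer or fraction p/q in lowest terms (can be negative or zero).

Answer: -3

Derivation:
Old median = 5
After inserting x = -17: new sorted = [-17, -11, -1, 5, 19, 28]
New median = 2
Delta = 2 - 5 = -3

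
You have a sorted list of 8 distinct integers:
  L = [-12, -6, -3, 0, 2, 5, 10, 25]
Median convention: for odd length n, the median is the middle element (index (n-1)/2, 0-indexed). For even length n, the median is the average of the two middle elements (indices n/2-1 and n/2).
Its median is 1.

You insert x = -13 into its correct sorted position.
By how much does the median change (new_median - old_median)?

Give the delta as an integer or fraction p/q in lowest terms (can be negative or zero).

Old median = 1
After inserting x = -13: new sorted = [-13, -12, -6, -3, 0, 2, 5, 10, 25]
New median = 0
Delta = 0 - 1 = -1

Answer: -1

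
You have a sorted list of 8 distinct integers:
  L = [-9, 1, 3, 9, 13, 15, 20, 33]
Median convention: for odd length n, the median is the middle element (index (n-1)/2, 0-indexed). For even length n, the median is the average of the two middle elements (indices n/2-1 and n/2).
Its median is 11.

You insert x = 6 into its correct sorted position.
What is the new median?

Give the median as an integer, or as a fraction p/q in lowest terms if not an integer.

Answer: 9

Derivation:
Old list (sorted, length 8): [-9, 1, 3, 9, 13, 15, 20, 33]
Old median = 11
Insert x = 6
Old length even (8). Middle pair: indices 3,4 = 9,13.
New length odd (9). New median = single middle element.
x = 6: 3 elements are < x, 5 elements are > x.
New sorted list: [-9, 1, 3, 6, 9, 13, 15, 20, 33]
New median = 9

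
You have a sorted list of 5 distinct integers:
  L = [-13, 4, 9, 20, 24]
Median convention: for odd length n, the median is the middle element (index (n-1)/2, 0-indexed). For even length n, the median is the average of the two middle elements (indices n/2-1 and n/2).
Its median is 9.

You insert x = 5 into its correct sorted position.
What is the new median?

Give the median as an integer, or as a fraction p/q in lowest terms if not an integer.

Old list (sorted, length 5): [-13, 4, 9, 20, 24]
Old median = 9
Insert x = 5
Old length odd (5). Middle was index 2 = 9.
New length even (6). New median = avg of two middle elements.
x = 5: 2 elements are < x, 3 elements are > x.
New sorted list: [-13, 4, 5, 9, 20, 24]
New median = 7

Answer: 7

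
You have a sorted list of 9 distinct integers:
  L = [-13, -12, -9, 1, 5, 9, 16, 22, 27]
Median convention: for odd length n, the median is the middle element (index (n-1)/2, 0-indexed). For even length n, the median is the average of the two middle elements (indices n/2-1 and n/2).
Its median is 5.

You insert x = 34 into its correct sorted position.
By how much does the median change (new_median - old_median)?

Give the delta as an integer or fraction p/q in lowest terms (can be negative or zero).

Old median = 5
After inserting x = 34: new sorted = [-13, -12, -9, 1, 5, 9, 16, 22, 27, 34]
New median = 7
Delta = 7 - 5 = 2

Answer: 2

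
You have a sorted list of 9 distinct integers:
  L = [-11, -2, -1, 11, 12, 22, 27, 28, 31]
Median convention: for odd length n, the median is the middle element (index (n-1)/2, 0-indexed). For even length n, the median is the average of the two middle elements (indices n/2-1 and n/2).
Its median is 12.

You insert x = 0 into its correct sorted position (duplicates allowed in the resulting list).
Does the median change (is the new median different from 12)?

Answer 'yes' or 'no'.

Old median = 12
Insert x = 0
New median = 23/2
Changed? yes

Answer: yes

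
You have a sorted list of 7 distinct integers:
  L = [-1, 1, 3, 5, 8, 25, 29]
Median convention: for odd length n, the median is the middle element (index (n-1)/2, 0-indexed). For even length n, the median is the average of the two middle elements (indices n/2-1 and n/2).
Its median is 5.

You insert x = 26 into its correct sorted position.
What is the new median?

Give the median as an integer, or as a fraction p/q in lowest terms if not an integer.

Old list (sorted, length 7): [-1, 1, 3, 5, 8, 25, 29]
Old median = 5
Insert x = 26
Old length odd (7). Middle was index 3 = 5.
New length even (8). New median = avg of two middle elements.
x = 26: 6 elements are < x, 1 elements are > x.
New sorted list: [-1, 1, 3, 5, 8, 25, 26, 29]
New median = 13/2

Answer: 13/2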